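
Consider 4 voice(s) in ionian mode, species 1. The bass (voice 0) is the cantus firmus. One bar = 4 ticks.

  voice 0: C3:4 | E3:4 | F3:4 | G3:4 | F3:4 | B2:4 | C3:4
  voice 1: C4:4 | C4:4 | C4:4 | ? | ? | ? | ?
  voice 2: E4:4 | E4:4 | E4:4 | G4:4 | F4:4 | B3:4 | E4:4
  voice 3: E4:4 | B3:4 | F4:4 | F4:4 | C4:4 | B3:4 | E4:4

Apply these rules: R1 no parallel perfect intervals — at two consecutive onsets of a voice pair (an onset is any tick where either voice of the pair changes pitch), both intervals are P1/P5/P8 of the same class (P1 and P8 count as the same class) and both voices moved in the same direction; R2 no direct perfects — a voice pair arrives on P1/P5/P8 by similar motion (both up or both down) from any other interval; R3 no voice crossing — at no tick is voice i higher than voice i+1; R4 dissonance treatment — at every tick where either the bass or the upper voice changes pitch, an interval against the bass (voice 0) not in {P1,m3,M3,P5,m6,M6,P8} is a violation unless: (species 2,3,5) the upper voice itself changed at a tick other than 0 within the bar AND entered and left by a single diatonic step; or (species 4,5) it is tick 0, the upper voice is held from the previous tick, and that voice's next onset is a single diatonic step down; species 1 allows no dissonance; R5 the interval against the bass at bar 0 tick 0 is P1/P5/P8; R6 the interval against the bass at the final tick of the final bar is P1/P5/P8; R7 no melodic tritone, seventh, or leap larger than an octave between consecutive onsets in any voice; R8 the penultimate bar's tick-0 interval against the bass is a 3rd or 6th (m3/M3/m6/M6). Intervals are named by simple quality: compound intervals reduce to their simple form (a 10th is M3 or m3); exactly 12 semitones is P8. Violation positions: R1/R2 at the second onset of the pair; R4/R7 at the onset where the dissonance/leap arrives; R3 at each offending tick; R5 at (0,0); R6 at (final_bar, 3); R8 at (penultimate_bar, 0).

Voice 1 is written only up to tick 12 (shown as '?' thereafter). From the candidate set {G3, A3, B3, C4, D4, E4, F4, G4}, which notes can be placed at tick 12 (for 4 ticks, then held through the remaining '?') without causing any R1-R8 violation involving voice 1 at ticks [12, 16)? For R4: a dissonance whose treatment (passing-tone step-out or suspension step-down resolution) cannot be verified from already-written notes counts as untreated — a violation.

G3: legal
A3: violates R4
B3: legal
C4: violates R4
D4: violates R1
E4: legal
F4: violates R4
G4: violates R2

{B3, E4, G3}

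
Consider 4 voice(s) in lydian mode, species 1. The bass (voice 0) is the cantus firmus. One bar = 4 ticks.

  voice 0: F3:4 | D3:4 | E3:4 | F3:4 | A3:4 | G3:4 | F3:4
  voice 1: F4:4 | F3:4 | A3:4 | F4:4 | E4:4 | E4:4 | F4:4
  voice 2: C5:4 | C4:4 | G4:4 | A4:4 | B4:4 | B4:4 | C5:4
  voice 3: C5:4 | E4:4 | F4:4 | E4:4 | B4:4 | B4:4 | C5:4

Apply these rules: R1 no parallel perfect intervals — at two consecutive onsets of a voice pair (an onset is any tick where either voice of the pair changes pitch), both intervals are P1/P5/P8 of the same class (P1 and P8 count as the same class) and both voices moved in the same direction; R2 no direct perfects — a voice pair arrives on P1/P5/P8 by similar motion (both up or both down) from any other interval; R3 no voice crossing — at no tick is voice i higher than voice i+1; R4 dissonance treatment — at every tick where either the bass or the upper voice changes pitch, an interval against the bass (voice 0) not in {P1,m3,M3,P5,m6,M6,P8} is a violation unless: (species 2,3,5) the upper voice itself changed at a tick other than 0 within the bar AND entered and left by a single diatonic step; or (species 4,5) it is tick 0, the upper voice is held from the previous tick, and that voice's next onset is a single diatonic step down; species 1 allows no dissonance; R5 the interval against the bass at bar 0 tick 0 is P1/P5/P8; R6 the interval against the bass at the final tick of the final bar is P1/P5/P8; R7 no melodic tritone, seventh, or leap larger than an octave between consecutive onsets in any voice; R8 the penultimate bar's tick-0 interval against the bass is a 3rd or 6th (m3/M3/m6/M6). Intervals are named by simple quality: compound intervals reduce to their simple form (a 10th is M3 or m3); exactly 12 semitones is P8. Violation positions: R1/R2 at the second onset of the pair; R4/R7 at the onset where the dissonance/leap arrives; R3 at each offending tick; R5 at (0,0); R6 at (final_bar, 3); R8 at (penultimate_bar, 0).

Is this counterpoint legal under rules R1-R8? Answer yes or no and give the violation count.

No (21 violations)

bar 0: v0=F3 v1=F4 v2=C5 v3=C5 (P5)
bar 1: v0=D3 v1=F3 v2=C4 v3=E4 (M2)
bar 2: v0=E3 v1=A3 v2=G4 v3=F4 (m2)
bar 3: v0=F3 v1=F4 v2=A4 v3=E4 (M7)
bar 4: v0=A3 v1=E4 v2=B4 v3=B4 (M2)
bar 5: v0=G3 v1=E4 v2=B4 v3=B4 (M3)
bar 6: v0=F3 v1=F4 v2=C5 v3=C5 (P5)
  R1 @ bar1.0: F4/C5 P5 -> F3/C4 P5 similar
  R4 @ bar1.0: D3/C4 m7 untreated
  R4 @ bar1.0: D3/E4 M2 untreated
  R3 @ bar2.0: G4 above F4
  R4 @ bar2.0: E3/A3 P4 untreated
  R4 @ bar2.0: E3/F4 m2 untreated
  R3 @ bar2.1: G4 above F4
  R3 @ bar2.2: G4 above F4
  R3 @ bar2.3: G4 above F4
  R2 @ bar3.0: E3/A3 P4 -> F3/F4 P8 similar
  R3 @ bar3.0: A4 above E4
  R4 @ bar3.0: F3/E4 M7 untreated
  R3 @ bar3.1: A4 above E4
  R3 @ bar3.2: A4 above E4
  R3 @ bar3.3: A4 above E4
  R2 @ bar4.0: A4/E4 P4 -> B4/B4 P1 similar
  R4 @ bar4.0: A3/B4 M2 untreated
  R4 @ bar4.0: A3/B4 M2 untreated
  R1 @ bar6.0: E4/B4 P5 -> F4/C5 P5 similar
  R1 @ bar6.0: E4/B4 P5 -> F4/C5 P5 similar
  R1 @ bar6.0: B4/B4 P1 -> C5/C5 P1 similar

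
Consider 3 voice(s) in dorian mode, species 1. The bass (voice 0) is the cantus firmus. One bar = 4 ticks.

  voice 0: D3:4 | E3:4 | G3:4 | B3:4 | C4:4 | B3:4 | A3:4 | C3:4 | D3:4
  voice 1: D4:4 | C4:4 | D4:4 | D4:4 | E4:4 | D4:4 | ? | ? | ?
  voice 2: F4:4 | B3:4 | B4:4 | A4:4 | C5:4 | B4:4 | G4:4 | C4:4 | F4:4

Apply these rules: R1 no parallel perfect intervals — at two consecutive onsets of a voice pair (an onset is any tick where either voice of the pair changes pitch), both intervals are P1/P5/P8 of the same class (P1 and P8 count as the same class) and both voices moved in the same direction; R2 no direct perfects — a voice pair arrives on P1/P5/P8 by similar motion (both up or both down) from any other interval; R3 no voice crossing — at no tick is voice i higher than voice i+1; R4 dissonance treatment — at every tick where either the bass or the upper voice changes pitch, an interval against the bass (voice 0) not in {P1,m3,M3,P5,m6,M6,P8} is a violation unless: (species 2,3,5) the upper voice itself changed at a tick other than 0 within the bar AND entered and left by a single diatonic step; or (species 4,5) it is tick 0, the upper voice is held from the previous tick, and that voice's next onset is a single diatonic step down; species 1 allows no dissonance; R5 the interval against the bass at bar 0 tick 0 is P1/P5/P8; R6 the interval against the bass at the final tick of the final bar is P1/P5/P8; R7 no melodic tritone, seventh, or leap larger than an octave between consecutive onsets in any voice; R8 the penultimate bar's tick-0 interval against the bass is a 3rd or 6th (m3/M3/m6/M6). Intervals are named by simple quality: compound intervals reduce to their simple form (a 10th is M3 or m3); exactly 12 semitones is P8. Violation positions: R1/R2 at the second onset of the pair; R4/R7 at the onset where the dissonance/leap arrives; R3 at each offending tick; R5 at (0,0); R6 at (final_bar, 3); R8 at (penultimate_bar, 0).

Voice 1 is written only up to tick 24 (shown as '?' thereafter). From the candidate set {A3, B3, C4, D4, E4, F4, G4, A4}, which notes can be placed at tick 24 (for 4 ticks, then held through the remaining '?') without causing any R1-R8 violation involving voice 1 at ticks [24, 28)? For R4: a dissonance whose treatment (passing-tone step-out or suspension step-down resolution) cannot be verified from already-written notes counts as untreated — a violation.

A3: violates R2
B3: violates R4
C4: violates R2
D4: violates R4
E4: legal
F4: legal
G4: violates R4
A4: violates R3

{E4, F4}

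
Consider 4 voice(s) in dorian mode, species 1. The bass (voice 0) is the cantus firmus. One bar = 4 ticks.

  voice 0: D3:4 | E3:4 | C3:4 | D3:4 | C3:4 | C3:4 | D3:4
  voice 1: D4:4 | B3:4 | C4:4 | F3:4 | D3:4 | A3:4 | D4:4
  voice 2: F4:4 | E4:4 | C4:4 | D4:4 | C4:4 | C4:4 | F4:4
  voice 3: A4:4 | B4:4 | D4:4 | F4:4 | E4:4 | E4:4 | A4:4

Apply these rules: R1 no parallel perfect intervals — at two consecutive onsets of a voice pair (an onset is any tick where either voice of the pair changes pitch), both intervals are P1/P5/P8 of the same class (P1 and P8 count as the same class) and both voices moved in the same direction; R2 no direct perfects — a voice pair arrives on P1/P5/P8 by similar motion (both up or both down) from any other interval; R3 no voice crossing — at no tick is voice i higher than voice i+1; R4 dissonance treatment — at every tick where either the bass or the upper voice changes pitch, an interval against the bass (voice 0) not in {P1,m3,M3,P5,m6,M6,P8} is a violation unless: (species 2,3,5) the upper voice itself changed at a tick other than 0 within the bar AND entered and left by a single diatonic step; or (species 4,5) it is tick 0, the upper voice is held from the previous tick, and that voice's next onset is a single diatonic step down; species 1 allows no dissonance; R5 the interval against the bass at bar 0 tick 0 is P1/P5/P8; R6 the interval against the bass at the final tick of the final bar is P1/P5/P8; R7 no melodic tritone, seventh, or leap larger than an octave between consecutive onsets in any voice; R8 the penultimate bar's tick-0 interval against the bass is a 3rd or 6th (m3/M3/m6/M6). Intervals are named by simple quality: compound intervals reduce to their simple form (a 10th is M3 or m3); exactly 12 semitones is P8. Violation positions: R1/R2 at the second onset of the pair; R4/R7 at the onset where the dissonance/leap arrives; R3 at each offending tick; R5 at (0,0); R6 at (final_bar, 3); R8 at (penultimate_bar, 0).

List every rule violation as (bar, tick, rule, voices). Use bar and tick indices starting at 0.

bar 0: v0=D3 v1=D4 v2=F4 v3=A4 downbeat P5
bar 1: v0=E3 v1=B3 v2=E4 v3=B4 downbeat P5
bar 2: v0=C3 v1=C4 v2=C4 v3=D4 downbeat M2
bar 3: v0=D3 v1=F3 v2=D4 v3=F4 downbeat m3
bar 4: v0=C3 v1=D3 v2=C4 v3=E4 downbeat M3
bar 5: v0=C3 v1=A3 v2=C4 v3=E4 downbeat M3
bar 6: v0=D3 v1=D4 v2=F4 v3=A4 downbeat P5
  -> R5 @ bar 0 tick 0 v(0, 2): opens on m3
  -> R1 @ bar 1 tick 0 v(0, 3): D3/A4 P5 -> E3/B4 P5 similar
  -> R1 @ bar 2 tick 0 v(0, 2): E3/E4 P8 -> C3/C4 P8 similar
  -> R4 @ bar 2 tick 0 v(0, 3): C3/D4 M2 untreated
  -> R1 @ bar 3 tick 0 v(0, 2): C3/C4 P8 -> D3/D4 P8 similar
  -> R1 @ bar 4 tick 0 v(0, 2): D3/D4 P8 -> C3/C4 P8 similar
  -> R4 @ bar 4 tick 0 v(0, 1): C3/D3 M2 untreated
  -> R8 @ bar 5 tick 0 v(0, 2): penult P8 not 3rd/6th
  -> R1 @ bar 6 tick 0 v(1, 3): A3/E4 P5 -> D4/A4 P5 similar
  -> R2 @ bar 6 tick 0 v(0, 1): C3/A3 M6 -> D3/D4 P8 similar
  -> R2 @ bar 6 tick 0 v(0, 3): C3/E4 M3 -> D3/A4 P5 similar
  -> R6 @ bar 6 tick 3 v(0, 2): closes on m3

(0, 0, R5, (0, 2))
(1, 0, R1, (0, 3))
(2, 0, R1, (0, 2))
(2, 0, R4, (0, 3))
(3, 0, R1, (0, 2))
(4, 0, R1, (0, 2))
(4, 0, R4, (0, 1))
(5, 0, R8, (0, 2))
(6, 0, R1, (1, 3))
(6, 0, R2, (0, 1))
(6, 0, R2, (0, 3))
(6, 3, R6, (0, 2))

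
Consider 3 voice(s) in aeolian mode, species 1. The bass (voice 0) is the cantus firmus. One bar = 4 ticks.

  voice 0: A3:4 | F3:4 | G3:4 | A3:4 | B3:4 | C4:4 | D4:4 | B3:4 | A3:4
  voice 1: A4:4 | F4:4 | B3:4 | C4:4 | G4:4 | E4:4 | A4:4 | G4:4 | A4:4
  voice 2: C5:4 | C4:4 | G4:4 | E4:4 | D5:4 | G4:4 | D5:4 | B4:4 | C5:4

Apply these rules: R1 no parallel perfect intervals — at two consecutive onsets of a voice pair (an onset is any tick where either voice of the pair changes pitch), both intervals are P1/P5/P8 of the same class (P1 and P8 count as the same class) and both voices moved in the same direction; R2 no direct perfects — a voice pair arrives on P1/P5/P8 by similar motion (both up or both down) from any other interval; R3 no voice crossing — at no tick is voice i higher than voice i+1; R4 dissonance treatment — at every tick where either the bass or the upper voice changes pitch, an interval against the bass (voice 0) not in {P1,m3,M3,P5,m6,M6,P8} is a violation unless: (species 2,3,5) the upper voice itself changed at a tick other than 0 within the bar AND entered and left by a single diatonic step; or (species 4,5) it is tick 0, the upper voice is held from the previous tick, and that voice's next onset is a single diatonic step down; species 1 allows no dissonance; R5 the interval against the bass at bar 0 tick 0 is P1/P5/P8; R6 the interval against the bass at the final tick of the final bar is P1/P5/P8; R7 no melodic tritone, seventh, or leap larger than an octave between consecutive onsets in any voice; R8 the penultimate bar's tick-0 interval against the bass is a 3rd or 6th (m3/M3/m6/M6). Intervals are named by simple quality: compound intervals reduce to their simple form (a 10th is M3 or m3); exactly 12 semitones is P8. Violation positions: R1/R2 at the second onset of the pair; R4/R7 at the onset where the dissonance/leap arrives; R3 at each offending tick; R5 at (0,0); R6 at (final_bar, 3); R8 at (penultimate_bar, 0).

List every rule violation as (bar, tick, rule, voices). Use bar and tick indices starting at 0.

bar 0: v0=A3 v1=A4 v2=C5 downbeat m3
bar 1: v0=F3 v1=F4 v2=C4 downbeat P5
bar 2: v0=G3 v1=B3 v2=G4 downbeat P8
bar 3: v0=A3 v1=C4 v2=E4 downbeat P5
bar 4: v0=B3 v1=G4 v2=D5 downbeat m3
bar 5: v0=C4 v1=E4 v2=G4 downbeat P5
bar 6: v0=D4 v1=A4 v2=D5 downbeat P8
bar 7: v0=B3 v1=G4 v2=B4 downbeat P8
bar 8: v0=A3 v1=A4 v2=C5 downbeat m3
  -> R5 @ bar 0 tick 0 v(0, 2): opens on m3
  -> R1 @ bar 1 tick 0 v(0, 1): A3/A4 P8 -> F3/F4 P8 similar
  -> R2 @ bar 1 tick 0 v(0, 2): A3/C5 m3 -> F3/C4 P5 similar
  -> R3 @ bar 1 tick 0 v(1, 2): F4 above C4
  -> R3 @ bar 1 tick 1 v(1, 2): F4 above C4
  -> R3 @ bar 1 tick 2 v(1, 2): F4 above C4
  -> R3 @ bar 1 tick 3 v(1, 2): F4 above C4
  -> R2 @ bar 2 tick 0 v(0, 2): F3/C4 P5 -> G3/G4 P8 similar
  -> R7 @ bar 2 tick 0 v(1,): F4->B3 leap 6st
  -> R2 @ bar 4 tick 0 v(1, 2): C4/E4 M3 -> G4/D5 P5 similar
  -> R7 @ bar 4 tick 0 v(2,): E4->D5 leap 10st
  -> R2 @ bar 6 tick 0 v(0, 1): C4/E4 M3 -> D4/A4 P5 similar
  -> R2 @ bar 6 tick 0 v(0, 2): C4/G4 P5 -> D4/D5 P8 similar
  -> R1 @ bar 7 tick 0 v(0, 2): D4/D5 P8 -> B3/B4 P8 similar
  -> R8 @ bar 7 tick 0 v(0, 2): penult P8 not 3rd/6th
  -> R6 @ bar 8 tick 3 v(0, 2): closes on m3

(0, 0, R5, (0, 2))
(1, 0, R1, (0, 1))
(1, 0, R2, (0, 2))
(1, 0, R3, (1, 2))
(1, 1, R3, (1, 2))
(1, 2, R3, (1, 2))
(1, 3, R3, (1, 2))
(2, 0, R2, (0, 2))
(2, 0, R7, (1,))
(4, 0, R2, (1, 2))
(4, 0, R7, (2,))
(6, 0, R2, (0, 1))
(6, 0, R2, (0, 2))
(7, 0, R1, (0, 2))
(7, 0, R8, (0, 2))
(8, 3, R6, (0, 2))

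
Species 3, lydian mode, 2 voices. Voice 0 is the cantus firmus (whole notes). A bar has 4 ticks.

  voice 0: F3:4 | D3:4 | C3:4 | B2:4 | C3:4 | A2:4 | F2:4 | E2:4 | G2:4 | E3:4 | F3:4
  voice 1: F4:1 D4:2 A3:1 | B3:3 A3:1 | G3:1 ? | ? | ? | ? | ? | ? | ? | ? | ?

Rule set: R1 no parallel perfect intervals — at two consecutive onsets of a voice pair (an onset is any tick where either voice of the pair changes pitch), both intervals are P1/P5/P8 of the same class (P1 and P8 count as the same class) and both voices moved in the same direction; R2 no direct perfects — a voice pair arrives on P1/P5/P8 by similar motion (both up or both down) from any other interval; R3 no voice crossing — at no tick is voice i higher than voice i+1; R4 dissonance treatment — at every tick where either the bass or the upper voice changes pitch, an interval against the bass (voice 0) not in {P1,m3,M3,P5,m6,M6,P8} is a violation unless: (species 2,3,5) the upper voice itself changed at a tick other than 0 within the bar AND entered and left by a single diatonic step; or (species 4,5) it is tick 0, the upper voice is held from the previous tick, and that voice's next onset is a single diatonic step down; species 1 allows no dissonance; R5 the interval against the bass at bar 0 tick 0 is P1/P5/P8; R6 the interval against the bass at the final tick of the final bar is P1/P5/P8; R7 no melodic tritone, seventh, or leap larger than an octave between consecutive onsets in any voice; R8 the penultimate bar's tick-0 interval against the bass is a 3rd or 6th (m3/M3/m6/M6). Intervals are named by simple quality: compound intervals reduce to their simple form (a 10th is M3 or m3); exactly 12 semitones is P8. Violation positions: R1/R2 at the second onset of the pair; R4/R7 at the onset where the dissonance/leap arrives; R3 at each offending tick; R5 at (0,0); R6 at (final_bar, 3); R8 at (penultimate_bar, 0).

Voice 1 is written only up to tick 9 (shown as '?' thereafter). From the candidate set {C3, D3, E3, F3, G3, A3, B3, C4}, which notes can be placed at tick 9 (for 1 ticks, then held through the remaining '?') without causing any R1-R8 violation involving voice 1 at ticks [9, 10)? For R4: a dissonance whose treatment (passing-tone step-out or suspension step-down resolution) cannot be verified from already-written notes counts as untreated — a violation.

{A3, C3, C4, E3, G3}

C3: legal
D3: violates R4
E3: legal
F3: violates R4
G3: legal
A3: legal
B3: violates R4
C4: legal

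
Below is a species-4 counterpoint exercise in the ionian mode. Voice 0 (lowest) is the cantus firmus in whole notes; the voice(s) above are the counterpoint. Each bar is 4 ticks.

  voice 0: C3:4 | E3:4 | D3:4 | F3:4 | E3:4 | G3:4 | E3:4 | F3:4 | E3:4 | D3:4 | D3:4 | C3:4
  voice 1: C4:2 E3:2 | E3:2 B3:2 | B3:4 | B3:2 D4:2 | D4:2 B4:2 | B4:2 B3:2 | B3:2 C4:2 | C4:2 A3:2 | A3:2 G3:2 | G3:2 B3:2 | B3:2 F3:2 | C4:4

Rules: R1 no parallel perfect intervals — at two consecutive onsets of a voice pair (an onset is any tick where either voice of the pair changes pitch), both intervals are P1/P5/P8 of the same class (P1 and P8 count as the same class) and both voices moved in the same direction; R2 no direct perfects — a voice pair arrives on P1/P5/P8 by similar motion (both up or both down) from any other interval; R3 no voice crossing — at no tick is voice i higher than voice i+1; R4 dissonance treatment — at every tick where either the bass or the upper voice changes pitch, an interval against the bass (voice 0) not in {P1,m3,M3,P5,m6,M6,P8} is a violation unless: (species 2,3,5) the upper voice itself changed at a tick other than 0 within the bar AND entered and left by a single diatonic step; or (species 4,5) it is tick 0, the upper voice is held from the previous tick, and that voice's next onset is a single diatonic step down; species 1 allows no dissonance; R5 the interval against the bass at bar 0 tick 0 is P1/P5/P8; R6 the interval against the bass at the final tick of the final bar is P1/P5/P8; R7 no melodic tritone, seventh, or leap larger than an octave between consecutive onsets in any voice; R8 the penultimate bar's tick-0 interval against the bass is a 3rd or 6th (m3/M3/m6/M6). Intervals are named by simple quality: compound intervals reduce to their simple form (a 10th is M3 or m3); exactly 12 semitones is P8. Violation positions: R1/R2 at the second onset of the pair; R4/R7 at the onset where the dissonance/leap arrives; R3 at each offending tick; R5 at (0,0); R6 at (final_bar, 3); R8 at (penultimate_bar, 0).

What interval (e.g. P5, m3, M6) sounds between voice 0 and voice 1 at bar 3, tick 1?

voice 0=F3 voice 1=B3 -> TT

TT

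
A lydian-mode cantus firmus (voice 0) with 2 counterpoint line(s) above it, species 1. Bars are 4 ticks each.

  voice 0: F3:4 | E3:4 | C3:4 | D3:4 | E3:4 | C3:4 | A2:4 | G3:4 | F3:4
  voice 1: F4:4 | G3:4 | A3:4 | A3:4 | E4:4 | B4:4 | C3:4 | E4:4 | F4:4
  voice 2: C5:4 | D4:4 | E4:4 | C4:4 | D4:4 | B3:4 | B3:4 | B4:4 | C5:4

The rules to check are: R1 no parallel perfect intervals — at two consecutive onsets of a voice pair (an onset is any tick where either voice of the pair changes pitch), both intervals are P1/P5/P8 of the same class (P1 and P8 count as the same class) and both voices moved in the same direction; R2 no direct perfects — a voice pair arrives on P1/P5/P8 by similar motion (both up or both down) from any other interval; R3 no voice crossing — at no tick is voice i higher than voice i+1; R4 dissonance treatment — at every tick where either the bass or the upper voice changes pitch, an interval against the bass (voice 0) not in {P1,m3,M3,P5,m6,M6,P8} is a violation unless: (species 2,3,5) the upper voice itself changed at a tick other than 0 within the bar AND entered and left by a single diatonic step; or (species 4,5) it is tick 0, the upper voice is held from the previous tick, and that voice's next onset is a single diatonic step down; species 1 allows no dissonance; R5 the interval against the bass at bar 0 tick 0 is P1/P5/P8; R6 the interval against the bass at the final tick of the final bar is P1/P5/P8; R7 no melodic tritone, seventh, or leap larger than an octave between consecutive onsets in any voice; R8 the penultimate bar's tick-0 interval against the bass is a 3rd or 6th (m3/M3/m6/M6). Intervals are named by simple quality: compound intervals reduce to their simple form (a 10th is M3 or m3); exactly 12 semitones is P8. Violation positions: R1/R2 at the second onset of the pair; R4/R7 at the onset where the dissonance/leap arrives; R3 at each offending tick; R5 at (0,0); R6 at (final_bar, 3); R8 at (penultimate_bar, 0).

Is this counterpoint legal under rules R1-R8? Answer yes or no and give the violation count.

bar 0: v0=F3 v1=F4 v2=C5 (P5)
bar 1: v0=E3 v1=G3 v2=D4 (m7)
bar 2: v0=C3 v1=A3 v2=E4 (M3)
bar 3: v0=D3 v1=A3 v2=C4 (m7)
bar 4: v0=E3 v1=E4 v2=D4 (m7)
bar 5: v0=C3 v1=B4 v2=B3 (M7)
bar 6: v0=A2 v1=C3 v2=B3 (M2)
bar 7: v0=G3 v1=E4 v2=B4 (M3)
bar 8: v0=F3 v1=F4 v2=C5 (P5)
  R1 @ bar1.0: F4/C5 P5 -> G3/D4 P5 similar
  R4 @ bar1.0: E3/D4 m7 untreated
  R7 @ bar1.0: F4->G3 leap 10st
  R7 @ bar1.0: C5->D4 leap 10st
  R1 @ bar2.0: G3/D4 P5 -> A3/E4 P5 similar
  R4 @ bar3.0: D3/C4 m7 untreated
  R2 @ bar4.0: D3/A3 P5 -> E3/E4 P8 similar
  R3 @ bar4.0: E4 above D4
  R4 @ bar4.0: E3/D4 m7 untreated
  R3 @ bar4.1: E4 above D4
  R3 @ bar4.2: E4 above D4
  R3 @ bar4.3: E4 above D4
  R3 @ bar5.0: B4 above B3
  R4 @ bar5.0: C3/B4 M7 untreated
  R4 @ bar5.0: C3/B3 M7 untreated
  R3 @ bar5.1: B4 above B3
  R3 @ bar5.2: B4 above B3
  R3 @ bar5.3: B4 above B3
  R4 @ bar6.0: A2/B3 M2 untreated
  R7 @ bar6.0: B4->C3 leap 23st
  R2 @ bar7.0: C3/B3 M7 -> E4/B4 P5 similar
  R7 @ bar7.0: A2->G3 leap 10st
  R7 @ bar7.0: C3->E4 leap 16st
  R1 @ bar8.0: E4/B4 P5 -> F4/C5 P5 similar

No (24 violations)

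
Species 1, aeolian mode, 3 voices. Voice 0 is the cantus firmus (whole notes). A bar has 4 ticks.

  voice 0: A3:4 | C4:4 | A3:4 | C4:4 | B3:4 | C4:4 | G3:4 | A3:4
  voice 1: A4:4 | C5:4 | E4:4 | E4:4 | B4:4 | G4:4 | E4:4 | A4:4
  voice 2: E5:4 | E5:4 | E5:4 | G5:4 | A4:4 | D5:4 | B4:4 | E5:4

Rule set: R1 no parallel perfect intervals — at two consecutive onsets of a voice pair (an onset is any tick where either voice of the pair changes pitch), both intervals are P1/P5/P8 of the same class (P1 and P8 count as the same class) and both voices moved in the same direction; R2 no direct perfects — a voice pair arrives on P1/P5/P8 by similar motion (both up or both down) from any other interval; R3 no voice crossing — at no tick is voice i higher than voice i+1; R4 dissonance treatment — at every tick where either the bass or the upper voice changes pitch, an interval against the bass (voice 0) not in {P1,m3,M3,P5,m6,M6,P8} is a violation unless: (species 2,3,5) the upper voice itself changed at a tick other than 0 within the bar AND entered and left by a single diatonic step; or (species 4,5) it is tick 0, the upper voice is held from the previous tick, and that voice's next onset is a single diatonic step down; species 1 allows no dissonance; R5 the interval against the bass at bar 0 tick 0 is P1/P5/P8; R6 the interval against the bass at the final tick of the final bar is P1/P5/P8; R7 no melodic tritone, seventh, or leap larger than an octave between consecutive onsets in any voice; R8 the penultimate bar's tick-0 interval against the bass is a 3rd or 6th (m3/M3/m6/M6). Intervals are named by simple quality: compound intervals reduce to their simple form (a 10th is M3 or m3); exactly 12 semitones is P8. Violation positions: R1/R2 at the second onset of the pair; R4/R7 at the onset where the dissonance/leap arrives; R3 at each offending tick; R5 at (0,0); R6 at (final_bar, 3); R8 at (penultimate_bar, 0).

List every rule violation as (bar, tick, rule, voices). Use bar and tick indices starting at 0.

bar 0: v0=A3 v1=A4 v2=E5 downbeat P5
bar 1: v0=C4 v1=C5 v2=E5 downbeat M3
bar 2: v0=A3 v1=E4 v2=E5 downbeat P5
bar 3: v0=C4 v1=E4 v2=G5 downbeat P5
bar 4: v0=B3 v1=B4 v2=A4 downbeat m7
bar 5: v0=C4 v1=G4 v2=D5 downbeat M2
bar 6: v0=G3 v1=E4 v2=B4 downbeat M3
bar 7: v0=A3 v1=A4 v2=E5 downbeat P5
  -> R1 @ bar 1 tick 0 v(0, 1): A3/A4 P8 -> C4/C5 P8 similar
  -> R2 @ bar 2 tick 0 v(0, 1): C4/C5 P8 -> A3/E4 P5 similar
  -> R1 @ bar 3 tick 0 v(0, 2): A3/E5 P5 -> C4/G5 P5 similar
  -> R3 @ bar 4 tick 0 v(1, 2): B4 above A4
  -> R4 @ bar 4 tick 0 v(0, 2): B3/A4 m7 untreated
  -> R7 @ bar 4 tick 0 v(2,): G5->A4 leap 10st
  -> R3 @ bar 4 tick 1 v(1, 2): B4 above A4
  -> R3 @ bar 4 tick 2 v(1, 2): B4 above A4
  -> R3 @ bar 4 tick 3 v(1, 2): B4 above A4
  -> R4 @ bar 5 tick 0 v(0, 2): C4/D5 M2 untreated
  -> R1 @ bar 6 tick 0 v(1, 2): G4/D5 P5 -> E4/B4 P5 similar
  -> R1 @ bar 7 tick 0 v(1, 2): E4/B4 P5 -> A4/E5 P5 similar
  -> R2 @ bar 7 tick 0 v(0, 1): G3/E4 M6 -> A3/A4 P8 similar
  -> R2 @ bar 7 tick 0 v(0, 2): G3/B4 M3 -> A3/E5 P5 similar

(1, 0, R1, (0, 1))
(2, 0, R2, (0, 1))
(3, 0, R1, (0, 2))
(4, 0, R3, (1, 2))
(4, 0, R4, (0, 2))
(4, 0, R7, (2,))
(4, 1, R3, (1, 2))
(4, 2, R3, (1, 2))
(4, 3, R3, (1, 2))
(5, 0, R4, (0, 2))
(6, 0, R1, (1, 2))
(7, 0, R1, (1, 2))
(7, 0, R2, (0, 1))
(7, 0, R2, (0, 2))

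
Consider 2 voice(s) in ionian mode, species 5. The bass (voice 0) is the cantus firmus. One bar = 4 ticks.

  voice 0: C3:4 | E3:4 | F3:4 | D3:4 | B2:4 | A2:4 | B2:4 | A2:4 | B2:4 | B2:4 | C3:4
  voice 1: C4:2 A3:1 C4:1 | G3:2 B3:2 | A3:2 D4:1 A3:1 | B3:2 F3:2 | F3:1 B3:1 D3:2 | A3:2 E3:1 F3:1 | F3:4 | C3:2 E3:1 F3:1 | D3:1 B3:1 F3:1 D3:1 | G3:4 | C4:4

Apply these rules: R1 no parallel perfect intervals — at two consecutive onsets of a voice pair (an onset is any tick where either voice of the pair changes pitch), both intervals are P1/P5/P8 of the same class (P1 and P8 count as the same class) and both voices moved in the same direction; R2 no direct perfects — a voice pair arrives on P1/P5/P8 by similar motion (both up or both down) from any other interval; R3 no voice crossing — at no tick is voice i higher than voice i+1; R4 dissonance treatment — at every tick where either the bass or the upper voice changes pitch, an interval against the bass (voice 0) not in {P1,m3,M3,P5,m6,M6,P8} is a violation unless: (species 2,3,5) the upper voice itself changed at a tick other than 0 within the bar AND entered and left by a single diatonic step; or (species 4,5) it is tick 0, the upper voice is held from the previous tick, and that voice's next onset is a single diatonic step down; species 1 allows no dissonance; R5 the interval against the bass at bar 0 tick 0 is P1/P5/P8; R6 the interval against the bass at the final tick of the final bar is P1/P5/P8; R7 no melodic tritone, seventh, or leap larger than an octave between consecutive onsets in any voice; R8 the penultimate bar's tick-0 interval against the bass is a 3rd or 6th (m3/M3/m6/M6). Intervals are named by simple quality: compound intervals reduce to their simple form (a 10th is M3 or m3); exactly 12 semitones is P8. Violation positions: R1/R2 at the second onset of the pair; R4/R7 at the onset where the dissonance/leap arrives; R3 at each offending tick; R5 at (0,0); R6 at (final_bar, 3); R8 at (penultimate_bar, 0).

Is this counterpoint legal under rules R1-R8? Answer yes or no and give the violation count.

bar 0: v0=C3 v1=C4 (P8)
bar 1: v0=E3 v1=G3 (m3)
bar 2: v0=F3 v1=A3 (M3)
bar 3: v0=D3 v1=B3 (M6)
bar 4: v0=B2 v1=F3 (TT)
bar 5: v0=A2 v1=A3 (P8)
bar 6: v0=B2 v1=F3 (TT)
bar 7: v0=A2 v1=C3 (m3)
bar 8: v0=B2 v1=D3 (m3)
bar 9: v0=B2 v1=G3 (m6)
bar 10: v0=C3 v1=C4 (P8)
  R7 @ bar3.2: B3->F3 leap 6st
  R4 @ bar4.0: B2/F3 TT untreated
  R7 @ bar4.1: F3->B3 leap 6st
  R4 @ bar6.0: B2/F3 TT untreated
  R4 @ bar8.2: B2/F3 TT untreated
  R7 @ bar8.2: B3->F3 leap 6st
  R2 @ bar10.0: B2/G3 m6 -> C3/C4 P8 similar

No (7 violations)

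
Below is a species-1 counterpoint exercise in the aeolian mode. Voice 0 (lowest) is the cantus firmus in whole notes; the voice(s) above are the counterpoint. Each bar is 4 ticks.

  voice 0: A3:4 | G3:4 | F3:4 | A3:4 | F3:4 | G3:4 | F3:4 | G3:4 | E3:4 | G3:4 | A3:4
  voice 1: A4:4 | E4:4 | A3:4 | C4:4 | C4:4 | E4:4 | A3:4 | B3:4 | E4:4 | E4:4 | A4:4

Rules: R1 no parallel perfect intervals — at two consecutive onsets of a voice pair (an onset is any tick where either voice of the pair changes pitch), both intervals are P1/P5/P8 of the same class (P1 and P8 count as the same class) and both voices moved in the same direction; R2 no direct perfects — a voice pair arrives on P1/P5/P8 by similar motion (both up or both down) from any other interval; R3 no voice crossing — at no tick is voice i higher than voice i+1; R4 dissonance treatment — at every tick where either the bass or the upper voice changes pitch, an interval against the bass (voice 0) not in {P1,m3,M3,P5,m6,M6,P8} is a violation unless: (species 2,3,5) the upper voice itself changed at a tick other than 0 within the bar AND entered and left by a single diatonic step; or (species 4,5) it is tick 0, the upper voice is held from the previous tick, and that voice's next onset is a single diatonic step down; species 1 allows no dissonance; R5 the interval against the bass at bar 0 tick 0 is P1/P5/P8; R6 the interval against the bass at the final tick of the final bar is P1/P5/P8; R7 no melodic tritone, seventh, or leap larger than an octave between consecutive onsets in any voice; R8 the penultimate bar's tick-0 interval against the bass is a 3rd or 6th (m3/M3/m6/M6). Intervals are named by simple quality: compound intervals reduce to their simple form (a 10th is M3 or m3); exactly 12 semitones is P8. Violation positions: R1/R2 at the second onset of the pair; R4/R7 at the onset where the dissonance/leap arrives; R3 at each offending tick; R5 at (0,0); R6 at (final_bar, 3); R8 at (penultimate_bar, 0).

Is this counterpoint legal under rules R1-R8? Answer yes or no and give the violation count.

bar 0: v0=A3 v1=A4 (P8)
bar 1: v0=G3 v1=E4 (M6)
bar 2: v0=F3 v1=A3 (M3)
bar 3: v0=A3 v1=C4 (m3)
bar 4: v0=F3 v1=C4 (P5)
bar 5: v0=G3 v1=E4 (M6)
bar 6: v0=F3 v1=A3 (M3)
bar 7: v0=G3 v1=B3 (M3)
bar 8: v0=E3 v1=E4 (P8)
bar 9: v0=G3 v1=E4 (M6)
bar 10: v0=A3 v1=A4 (P8)
  R2 @ bar10.0: G3/E4 M6 -> A3/A4 P8 similar

No (1 violations)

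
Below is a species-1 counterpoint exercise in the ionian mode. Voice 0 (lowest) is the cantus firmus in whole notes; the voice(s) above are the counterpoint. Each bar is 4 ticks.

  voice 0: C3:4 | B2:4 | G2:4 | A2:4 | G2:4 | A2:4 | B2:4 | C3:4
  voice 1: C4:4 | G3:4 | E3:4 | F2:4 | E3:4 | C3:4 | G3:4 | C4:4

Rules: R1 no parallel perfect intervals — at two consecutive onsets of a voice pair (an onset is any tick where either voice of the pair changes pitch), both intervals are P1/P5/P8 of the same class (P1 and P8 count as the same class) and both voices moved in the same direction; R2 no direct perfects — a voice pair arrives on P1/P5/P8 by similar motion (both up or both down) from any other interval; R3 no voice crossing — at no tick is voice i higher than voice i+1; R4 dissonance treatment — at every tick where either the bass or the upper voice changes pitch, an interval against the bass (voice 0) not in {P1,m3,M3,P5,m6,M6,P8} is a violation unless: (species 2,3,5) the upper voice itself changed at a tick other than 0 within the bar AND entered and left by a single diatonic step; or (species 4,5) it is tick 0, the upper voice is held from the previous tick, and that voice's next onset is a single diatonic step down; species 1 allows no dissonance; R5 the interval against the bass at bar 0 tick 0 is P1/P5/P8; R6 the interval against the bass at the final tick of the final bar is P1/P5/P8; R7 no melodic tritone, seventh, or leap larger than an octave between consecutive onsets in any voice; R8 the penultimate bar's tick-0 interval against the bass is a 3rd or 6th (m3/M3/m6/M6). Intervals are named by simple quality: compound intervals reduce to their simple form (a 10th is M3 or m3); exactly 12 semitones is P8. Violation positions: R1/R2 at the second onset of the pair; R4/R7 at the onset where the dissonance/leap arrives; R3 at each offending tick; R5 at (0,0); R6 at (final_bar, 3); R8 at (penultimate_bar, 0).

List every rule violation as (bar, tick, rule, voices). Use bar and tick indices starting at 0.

(3, 0, R3, (0, 1))
(3, 0, R7, (1,))
(3, 1, R3, (0, 1))
(3, 2, R3, (0, 1))
(3, 3, R3, (0, 1))
(4, 0, R7, (1,))
(7, 0, R2, (0, 1))

bar 0: v0=C3 v1=C4 downbeat P8
bar 1: v0=B2 v1=G3 downbeat m6
bar 2: v0=G2 v1=E3 downbeat M6
bar 3: v0=A2 v1=F2 downbeat M3
bar 4: v0=G2 v1=E3 downbeat M6
bar 5: v0=A2 v1=C3 downbeat m3
bar 6: v0=B2 v1=G3 downbeat m6
bar 7: v0=C3 v1=C4 downbeat P8
  -> R3 @ bar 3 tick 0 v(0, 1): A2 above F2
  -> R7 @ bar 3 tick 0 v(1,): E3->F2 leap 11st
  -> R3 @ bar 3 tick 1 v(0, 1): A2 above F2
  -> R3 @ bar 3 tick 2 v(0, 1): A2 above F2
  -> R3 @ bar 3 tick 3 v(0, 1): A2 above F2
  -> R7 @ bar 4 tick 0 v(1,): F2->E3 leap 11st
  -> R2 @ bar 7 tick 0 v(0, 1): B2/G3 m6 -> C3/C4 P8 similar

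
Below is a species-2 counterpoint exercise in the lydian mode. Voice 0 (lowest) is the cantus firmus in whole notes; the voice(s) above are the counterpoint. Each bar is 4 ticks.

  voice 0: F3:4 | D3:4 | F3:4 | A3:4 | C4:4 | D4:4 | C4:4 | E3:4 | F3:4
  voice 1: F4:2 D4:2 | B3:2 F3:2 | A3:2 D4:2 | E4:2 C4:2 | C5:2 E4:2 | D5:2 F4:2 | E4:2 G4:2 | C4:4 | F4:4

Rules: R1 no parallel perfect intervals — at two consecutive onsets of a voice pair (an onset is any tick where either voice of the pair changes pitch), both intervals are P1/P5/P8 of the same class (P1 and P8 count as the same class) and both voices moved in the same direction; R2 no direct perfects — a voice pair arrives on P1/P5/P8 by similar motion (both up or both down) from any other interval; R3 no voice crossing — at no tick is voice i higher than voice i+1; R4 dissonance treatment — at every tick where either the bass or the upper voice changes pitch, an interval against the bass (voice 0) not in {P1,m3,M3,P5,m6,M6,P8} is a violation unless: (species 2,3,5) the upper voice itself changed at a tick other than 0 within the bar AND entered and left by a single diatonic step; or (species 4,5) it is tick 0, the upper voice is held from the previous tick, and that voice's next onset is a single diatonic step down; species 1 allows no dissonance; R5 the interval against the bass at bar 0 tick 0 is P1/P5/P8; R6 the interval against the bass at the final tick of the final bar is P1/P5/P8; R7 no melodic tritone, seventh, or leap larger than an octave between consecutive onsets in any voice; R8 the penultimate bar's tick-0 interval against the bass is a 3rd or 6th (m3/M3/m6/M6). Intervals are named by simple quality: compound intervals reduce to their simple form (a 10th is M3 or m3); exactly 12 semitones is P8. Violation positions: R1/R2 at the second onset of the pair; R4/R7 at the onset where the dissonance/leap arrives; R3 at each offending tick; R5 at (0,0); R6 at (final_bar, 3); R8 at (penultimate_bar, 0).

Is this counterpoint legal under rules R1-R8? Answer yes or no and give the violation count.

No (6 violations)

bar 0: v0=F3 v1=F4 (P8)
bar 1: v0=D3 v1=B3 (M6)
bar 2: v0=F3 v1=A3 (M3)
bar 3: v0=A3 v1=E4 (P5)
bar 4: v0=C4 v1=C5 (P8)
bar 5: v0=D4 v1=D5 (P8)
bar 6: v0=C4 v1=E4 (M3)
bar 7: v0=E3 v1=C4 (m6)
bar 8: v0=F3 v1=F4 (P8)
  R7 @ bar1.2: B3->F3 leap 6st
  R2 @ bar3.0: F3/D4 M6 -> A3/E4 P5 similar
  R2 @ bar4.0: A3/C4 m3 -> C4/C5 P8 similar
  R2 @ bar5.0: C4/E4 M3 -> D4/D5 P8 similar
  R7 @ bar5.0: E4->D5 leap 10st
  R2 @ bar8.0: E3/C4 m6 -> F3/F4 P8 similar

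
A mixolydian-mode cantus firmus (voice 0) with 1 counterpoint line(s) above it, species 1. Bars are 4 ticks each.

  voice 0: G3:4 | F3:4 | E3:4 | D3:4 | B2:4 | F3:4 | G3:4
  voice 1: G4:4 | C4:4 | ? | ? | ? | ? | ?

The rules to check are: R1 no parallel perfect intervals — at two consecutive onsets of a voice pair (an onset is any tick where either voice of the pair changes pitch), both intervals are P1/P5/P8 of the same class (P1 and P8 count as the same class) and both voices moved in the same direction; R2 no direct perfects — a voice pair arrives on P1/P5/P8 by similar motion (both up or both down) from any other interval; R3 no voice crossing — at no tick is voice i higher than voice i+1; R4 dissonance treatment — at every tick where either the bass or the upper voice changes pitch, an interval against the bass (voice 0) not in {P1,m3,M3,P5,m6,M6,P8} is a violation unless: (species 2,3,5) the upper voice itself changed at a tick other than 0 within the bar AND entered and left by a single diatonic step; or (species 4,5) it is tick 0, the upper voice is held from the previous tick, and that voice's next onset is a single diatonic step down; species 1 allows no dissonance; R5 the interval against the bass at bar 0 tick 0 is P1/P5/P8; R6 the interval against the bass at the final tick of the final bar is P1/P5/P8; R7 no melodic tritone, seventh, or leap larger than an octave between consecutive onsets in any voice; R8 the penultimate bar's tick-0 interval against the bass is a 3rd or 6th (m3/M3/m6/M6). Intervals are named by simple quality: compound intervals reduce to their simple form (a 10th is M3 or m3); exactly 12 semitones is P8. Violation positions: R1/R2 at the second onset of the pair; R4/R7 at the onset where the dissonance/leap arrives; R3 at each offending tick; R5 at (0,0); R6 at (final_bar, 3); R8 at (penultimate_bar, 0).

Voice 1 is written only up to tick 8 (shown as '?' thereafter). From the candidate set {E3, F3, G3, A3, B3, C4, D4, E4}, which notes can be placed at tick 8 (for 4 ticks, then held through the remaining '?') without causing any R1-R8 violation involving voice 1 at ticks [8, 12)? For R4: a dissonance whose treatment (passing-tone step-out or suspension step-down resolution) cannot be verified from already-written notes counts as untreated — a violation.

E3: violates R2
F3: violates R4
G3: legal
A3: violates R4
B3: violates R1
C4: legal
D4: violates R4
E4: legal

{C4, E4, G3}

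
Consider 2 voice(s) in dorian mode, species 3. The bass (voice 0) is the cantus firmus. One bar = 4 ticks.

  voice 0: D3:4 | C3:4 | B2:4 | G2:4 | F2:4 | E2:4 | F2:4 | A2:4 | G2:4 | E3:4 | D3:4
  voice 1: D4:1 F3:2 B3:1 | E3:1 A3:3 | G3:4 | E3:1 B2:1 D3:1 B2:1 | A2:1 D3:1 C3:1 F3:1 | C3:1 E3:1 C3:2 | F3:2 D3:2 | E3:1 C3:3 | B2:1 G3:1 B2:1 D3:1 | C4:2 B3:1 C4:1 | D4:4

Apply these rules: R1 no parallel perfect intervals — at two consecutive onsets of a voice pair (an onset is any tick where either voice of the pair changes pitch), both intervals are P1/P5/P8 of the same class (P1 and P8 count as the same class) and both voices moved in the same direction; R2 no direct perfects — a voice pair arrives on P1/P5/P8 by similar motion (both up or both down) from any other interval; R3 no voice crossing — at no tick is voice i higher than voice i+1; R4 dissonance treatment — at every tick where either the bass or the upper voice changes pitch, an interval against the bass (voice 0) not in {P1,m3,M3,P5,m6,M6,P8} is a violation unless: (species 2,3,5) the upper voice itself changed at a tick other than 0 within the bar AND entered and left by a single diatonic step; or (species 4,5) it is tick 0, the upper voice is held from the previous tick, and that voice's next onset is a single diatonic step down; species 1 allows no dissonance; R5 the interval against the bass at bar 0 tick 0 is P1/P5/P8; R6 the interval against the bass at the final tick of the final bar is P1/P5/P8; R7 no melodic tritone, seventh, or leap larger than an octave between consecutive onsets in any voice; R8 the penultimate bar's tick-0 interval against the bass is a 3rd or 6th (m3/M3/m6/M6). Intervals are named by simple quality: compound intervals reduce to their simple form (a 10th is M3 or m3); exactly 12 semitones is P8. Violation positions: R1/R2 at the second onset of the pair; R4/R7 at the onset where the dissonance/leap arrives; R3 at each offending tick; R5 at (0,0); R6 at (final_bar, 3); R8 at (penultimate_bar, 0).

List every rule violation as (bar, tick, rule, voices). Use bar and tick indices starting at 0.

(0, 3, R7, (1,))
(6, 0, R2, (0, 1))
(7, 0, R2, (0, 1))
(9, 0, R7, (1,))

bar 0: v0=D3 v1=D4 downbeat P8
bar 1: v0=C3 v1=E3 downbeat M3
bar 2: v0=B2 v1=G3 downbeat m6
bar 3: v0=G2 v1=E3 downbeat M6
bar 4: v0=F2 v1=A2 downbeat M3
bar 5: v0=E2 v1=C3 downbeat m6
bar 6: v0=F2 v1=F3 downbeat P8
bar 7: v0=A2 v1=E3 downbeat P5
bar 8: v0=G2 v1=B2 downbeat M3
bar 9: v0=E3 v1=C4 downbeat m6
bar 10: v0=D3 v1=D4 downbeat P8
  -> R7 @ bar 0 tick 3 v(1,): F3->B3 leap 6st
  -> R2 @ bar 6 tick 0 v(0, 1): E2/C3 m6 -> F2/F3 P8 similar
  -> R2 @ bar 7 tick 0 v(0, 1): F2/D3 M6 -> A2/E3 P5 similar
  -> R7 @ bar 9 tick 0 v(1,): D3->C4 leap 10st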